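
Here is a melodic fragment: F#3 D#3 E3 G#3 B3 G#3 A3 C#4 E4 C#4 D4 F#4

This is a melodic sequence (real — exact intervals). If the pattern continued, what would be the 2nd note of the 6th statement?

With 4-note cells, note 2 of each statement runs D#3, G#3, C#4.
Extending up a 4th: F#4 → B4 → E5.

E5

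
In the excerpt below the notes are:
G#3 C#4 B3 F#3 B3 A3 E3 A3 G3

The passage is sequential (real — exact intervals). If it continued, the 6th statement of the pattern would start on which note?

Bb2

With a 3-note motive the entries are G#3, F#3, E3, each down a 2nd from the previous.
Extending the heads down a 2nd: D3 → C3 → Bb2.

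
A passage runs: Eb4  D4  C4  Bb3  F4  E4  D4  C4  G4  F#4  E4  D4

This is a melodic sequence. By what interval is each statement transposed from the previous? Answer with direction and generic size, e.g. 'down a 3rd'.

Unit = 4 notes; the statements start on Eb4, F4, G4, moving up a 2nd each time.
Eb4 to F4 is up a 2nd.

up a 2nd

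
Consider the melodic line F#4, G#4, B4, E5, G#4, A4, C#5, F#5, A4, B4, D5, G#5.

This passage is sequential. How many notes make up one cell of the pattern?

Try groups of 4 (3 cells in 12 notes):
F#4 G#4 B4 E5 | G#4 A4 C#5 F#5 | A4 B4 D5 G#5
Each cell is the previous one up a 2nd — so the unit is 4 notes.

4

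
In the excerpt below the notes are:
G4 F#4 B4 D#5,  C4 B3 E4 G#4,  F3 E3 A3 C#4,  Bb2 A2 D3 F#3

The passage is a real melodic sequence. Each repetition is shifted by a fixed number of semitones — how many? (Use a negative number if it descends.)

Taking 4-note groups, the heads are G4, C4, F3, Bb2: the pattern moves down a 5th.
Counting half-steps from G4 to C4: -7.

-7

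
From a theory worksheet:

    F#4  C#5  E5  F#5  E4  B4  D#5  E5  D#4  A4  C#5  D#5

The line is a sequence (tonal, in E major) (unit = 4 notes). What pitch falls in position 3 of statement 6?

G#4

The unit is 4 notes. Position-3 pitches of the 3 shown cells: E5, D#5, C#5.
Carrying that down a 2nd forward: B4 → A4 → G#4.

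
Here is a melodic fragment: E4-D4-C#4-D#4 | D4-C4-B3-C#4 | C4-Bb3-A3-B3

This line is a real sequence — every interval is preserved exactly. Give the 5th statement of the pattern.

Ab3 Gb3 F3 G3

Taking 4-note groups, the heads are E4, D4, C4: the pattern moves down a 2nd.
Extending down a 2nd: Bb3 → Ab3.
Statement 5 starts on Ab3 and keeps the same exact contour: Ab3 Gb3 F3 G3.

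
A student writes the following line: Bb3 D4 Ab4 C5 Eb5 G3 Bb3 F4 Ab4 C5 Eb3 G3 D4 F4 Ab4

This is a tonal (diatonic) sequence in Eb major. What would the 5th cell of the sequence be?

With a 5-note motive the entries are Bb3, G3, Eb3, each down a 3rd from the previous.
Continuing the starts: C3 → Ab2.
From Ab2 the diatonic shape gives Ab2 C3 G3 Bb3 D4.

Ab2 C3 G3 Bb3 D4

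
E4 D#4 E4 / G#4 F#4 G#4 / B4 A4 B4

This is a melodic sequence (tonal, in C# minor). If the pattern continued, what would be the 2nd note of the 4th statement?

Grouping in 3s, the 2nd note of each cell is D#4, F#4, A4.
From A4, up a 3rd gives C#5.

C#5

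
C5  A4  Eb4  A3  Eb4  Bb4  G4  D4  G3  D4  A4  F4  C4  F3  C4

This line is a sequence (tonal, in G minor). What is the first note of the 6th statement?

Eb4

With a 5-note motive the entries are C5, Bb4, A4, each down a 2nd from the previous.
Continuing: G4 → F4 → Eb4. Statement 6 starts on Eb4.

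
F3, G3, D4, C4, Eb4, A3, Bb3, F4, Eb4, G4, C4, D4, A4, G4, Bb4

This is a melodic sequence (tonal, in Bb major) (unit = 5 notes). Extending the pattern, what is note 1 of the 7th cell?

With 5-note cells, note 1 of each statement runs F3, A3, C4.
Extending up a 3rd: Eb4 → G4 → Bb4 → D5.

D5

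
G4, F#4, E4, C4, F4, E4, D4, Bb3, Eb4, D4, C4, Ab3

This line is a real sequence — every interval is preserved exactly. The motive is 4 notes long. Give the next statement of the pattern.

Taking 4-note groups, the heads are G4, F4, Eb4: the pattern moves down a 2nd.
Statement 4 starts on Db4 and keeps the same exact contour: Db4 C4 Bb3 Gb3.

Db4 C4 Bb3 Gb3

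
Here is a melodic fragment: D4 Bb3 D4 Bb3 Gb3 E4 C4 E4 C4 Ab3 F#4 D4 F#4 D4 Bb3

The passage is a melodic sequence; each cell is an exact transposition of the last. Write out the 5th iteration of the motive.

Unit = 5 notes; the statements start on D4, E4, F#4, moving up a 2nd each time.
Continuing the starts: G#4 → A#4.
Statement 5 starts on A#4 and keeps the same exact contour: A#4 F#4 A#4 F#4 D4.

A#4 F#4 A#4 F#4 D4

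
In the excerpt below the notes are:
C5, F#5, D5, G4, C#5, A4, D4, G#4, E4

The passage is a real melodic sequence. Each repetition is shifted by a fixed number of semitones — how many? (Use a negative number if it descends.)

Taking 3-note groups, the heads are C5, G4, D4: the pattern moves down a 4th.
C5 to G4 spans -5 semitones.

-5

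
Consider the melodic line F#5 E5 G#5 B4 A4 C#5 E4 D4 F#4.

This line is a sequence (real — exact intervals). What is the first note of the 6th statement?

G2

The 3-note cells begin on F#5, B4, E4 — each down a 5th from the last.
Extending the heads down a 5th: A3 → D3 → G2.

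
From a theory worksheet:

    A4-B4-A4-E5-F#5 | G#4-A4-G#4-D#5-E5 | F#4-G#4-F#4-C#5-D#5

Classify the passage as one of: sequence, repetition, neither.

Each 5-note cell is the previous one transposed down a 2nd.

sequence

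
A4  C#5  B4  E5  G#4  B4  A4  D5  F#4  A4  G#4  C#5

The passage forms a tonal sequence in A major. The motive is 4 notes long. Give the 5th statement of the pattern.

Taking 4-note groups, the heads are A4, G#4, F#4: the pattern moves down a 2nd.
Extending down a 2nd: E4 → D4.
From D4 the diatonic shape gives D4 F#4 E4 A4.

D4 F#4 E4 A4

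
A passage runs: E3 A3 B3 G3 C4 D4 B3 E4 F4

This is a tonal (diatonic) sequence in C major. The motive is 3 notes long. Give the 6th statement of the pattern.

Unit = 3 notes; the statements start on E3, G3, B3, moving up a 3rd each time.
Continuing the starts: D4 → F4 → A4.
So cell 6 is A4 D5 E5.

A4 D5 E5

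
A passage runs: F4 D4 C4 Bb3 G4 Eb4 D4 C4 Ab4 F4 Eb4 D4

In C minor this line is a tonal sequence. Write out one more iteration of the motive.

Bb4 G4 F4 Eb4

With a 4-note motive the entries are F4, G4, Ab4, each up a 2nd from the previous.
Statement 4 starts on Bb4 and keeps the same diatonic contour: Bb4 G4 F4 Eb4.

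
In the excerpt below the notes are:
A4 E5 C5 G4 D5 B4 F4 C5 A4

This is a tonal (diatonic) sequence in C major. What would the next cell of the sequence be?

Taking 3-note groups, the heads are A4, G4, F4: the pattern moves down a 2nd.
Statement 4 starts on E4 and keeps the same diatonic contour: E4 B4 G4.

E4 B4 G4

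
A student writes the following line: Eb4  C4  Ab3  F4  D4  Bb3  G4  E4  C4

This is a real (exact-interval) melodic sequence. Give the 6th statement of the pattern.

C#5 A#4 F#4

Taking 3-note groups, the heads are Eb4, F4, G4: the pattern moves up a 2nd.
Extending up a 2nd: A4 → B4 → C#5.
From C#5 the exact shape gives C#5 A#4 F#4.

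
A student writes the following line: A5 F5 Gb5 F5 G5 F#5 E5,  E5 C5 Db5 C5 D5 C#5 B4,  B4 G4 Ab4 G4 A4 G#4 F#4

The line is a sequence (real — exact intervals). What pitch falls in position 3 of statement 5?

With 7-note cells, note 3 of each statement runs Gb5, Db5, Ab4.
Each moves down a 4th. Continuing: Eb4 → Bb3.

Bb3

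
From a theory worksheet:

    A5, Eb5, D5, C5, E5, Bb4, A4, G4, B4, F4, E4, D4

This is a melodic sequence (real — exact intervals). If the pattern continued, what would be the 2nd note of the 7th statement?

A2

The unit is 4 notes. Position-2 pitches of the 3 shown cells: Eb5, Bb4, F4.
Carrying that down a 4th forward: C4 → G3 → D3 → A2.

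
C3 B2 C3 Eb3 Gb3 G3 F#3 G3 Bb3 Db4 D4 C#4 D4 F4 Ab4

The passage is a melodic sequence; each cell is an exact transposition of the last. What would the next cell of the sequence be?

The 5-note cells begin on C3, G3, D4 — each up a 5th from the last.
From A4 the exact shape gives A4 G#4 A4 C5 Eb5.

A4 G#4 A4 C5 Eb5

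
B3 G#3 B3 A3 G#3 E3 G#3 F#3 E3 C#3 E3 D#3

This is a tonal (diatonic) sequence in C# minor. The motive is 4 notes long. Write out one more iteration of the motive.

C#3 A2 C#3 B2

The 4-note cells begin on B3, G#3, E3 — each down a 3rd from the last.
From C#3 the diatonic shape gives C#3 A2 C#3 B2.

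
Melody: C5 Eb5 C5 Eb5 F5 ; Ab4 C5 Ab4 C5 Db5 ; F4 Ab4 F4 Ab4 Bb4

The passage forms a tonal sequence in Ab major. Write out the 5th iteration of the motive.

The 5-note cells begin on C5, Ab4, F4 — each down a 3rd from the last.
Extending down a 3rd: Db4 → Bb3.
From Bb3 the diatonic shape gives Bb3 Db4 Bb3 Db4 Eb4.

Bb3 Db4 Bb3 Db4 Eb4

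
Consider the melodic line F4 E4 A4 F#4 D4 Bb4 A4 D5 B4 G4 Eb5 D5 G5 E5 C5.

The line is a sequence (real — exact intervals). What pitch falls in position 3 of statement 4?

The unit is 5 notes. Position-3 pitches of the 3 shown cells: A4, D5, G5.
From G5, up a 4th gives C6.

C6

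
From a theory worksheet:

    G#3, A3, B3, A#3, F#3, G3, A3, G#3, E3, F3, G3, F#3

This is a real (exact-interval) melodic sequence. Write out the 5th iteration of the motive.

With a 4-note motive the entries are G#3, F#3, E3, each down a 2nd from the previous.
Continuing the starts: D3 → C3.
Statement 5 starts on C3 and keeps the same exact contour: C3 Db3 Eb3 D3.

C3 Db3 Eb3 D3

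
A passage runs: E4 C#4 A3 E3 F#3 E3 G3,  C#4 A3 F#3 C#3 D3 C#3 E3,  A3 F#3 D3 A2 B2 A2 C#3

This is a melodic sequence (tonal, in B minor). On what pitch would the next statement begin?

F#3

Taking 7-note groups, the heads are E4, C#4, A3: the pattern moves down a 3rd.
One more step down a 3rd gives F#3.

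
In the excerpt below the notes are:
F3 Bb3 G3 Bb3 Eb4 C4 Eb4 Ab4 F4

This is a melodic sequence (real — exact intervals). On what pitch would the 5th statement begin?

Unit = 3 notes; the statements start on F3, Bb3, Eb4, moving up a 4th each time.
Continuing: Ab4 → Db5. Statement 5 starts on Db5.

Db5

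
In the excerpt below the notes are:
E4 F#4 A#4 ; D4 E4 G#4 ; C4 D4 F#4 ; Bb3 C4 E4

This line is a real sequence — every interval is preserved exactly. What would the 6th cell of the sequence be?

Taking 3-note groups, the heads are E4, D4, C4, Bb3: the pattern moves down a 2nd.
Extending down a 2nd: Ab3 → Gb3.
Statement 6 starts on Gb3 and keeps the same exact contour: Gb3 Ab3 C4.

Gb3 Ab3 C4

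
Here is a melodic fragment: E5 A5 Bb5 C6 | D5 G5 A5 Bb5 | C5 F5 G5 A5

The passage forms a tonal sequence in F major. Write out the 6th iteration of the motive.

Taking 4-note groups, the heads are E5, D5, C5: the pattern moves down a 2nd.
Carrying on: Bb4 → A4 → G4.
From G4 the diatonic shape gives G4 C5 D5 E5.

G4 C5 D5 E5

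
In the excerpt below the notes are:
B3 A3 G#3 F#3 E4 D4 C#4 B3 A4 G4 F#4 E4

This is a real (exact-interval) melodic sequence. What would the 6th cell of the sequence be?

Taking 4-note groups, the heads are B3, E4, A4: the pattern moves up a 4th.
Extending up a 4th: D5 → G5 → C6.
Statement 6 starts on C6 and keeps the same exact contour: C6 Bb5 A5 G5.

C6 Bb5 A5 G5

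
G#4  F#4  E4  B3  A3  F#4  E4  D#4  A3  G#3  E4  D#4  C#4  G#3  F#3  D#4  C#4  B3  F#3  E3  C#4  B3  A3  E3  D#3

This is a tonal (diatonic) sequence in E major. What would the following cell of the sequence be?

With a 5-note motive the entries are G#4, F#4, E4, D#4, C#4, each down a 2nd from the previous.
Statement 6 starts on B3 and keeps the same diatonic contour: B3 A3 G#3 D#3 C#3.

B3 A3 G#3 D#3 C#3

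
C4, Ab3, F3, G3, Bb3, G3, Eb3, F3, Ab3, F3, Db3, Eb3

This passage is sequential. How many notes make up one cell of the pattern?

4

12 notes total. Splitting into 3 groups of 4:
C4 Ab3 F3 G3 | Bb3 G3 Eb3 F3 | Ab3 F3 Db3 Eb3
Each cell is the previous one down a 2nd — so the unit is 4 notes.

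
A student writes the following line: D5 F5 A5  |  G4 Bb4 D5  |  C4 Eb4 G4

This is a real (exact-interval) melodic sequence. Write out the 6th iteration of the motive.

Taking 3-note groups, the heads are D5, G4, C4: the pattern moves down a 5th.
Carrying on: F3 → Bb2 → Eb2.
Statement 6 starts on Eb2 and keeps the same exact contour: Eb2 Gb2 Bb2.

Eb2 Gb2 Bb2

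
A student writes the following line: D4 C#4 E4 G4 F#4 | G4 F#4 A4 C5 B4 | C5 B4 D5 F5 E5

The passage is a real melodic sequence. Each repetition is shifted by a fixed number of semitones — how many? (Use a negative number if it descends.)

5

Taking 5-note groups, the heads are D4, G4, C5: the pattern moves up a 4th.
D4→G4 is 67 − 62 = 5 semitones.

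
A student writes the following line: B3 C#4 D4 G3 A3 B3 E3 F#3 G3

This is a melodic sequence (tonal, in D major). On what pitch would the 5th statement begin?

A2

The 3-note cells begin on B3, G3, E3 — each down a 3rd from the last.
Extending the heads down a 3rd: C#3 → A2.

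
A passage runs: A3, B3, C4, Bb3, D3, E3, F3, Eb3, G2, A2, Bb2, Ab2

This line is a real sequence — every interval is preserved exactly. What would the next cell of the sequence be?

Taking 4-note groups, the heads are A3, D3, G2: the pattern moves down a 5th.
So cell 4 is C2 D2 Eb2 Db2.

C2 D2 Eb2 Db2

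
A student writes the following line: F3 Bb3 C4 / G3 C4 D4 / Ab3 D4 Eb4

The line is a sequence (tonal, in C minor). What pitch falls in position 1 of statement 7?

Eb4

With 3-note cells, note 1 of each statement runs F3, G3, Ab3.
Each moves up a 2nd. Continuing: Bb3 → C4 → D4 → Eb4.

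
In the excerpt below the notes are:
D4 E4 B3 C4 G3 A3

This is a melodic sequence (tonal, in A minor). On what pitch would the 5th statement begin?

Taking 2-note groups, the heads are D4, B3, G3: the pattern moves down a 3rd.
Continuing: E3 → C3. Statement 5 starts on C3.

C3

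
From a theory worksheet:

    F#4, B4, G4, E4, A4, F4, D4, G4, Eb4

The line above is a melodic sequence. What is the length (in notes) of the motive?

3

There are 9 notes; a 3-note unit gives 3 cells:
F#4 B4 G4 | E4 A4 F4 | D4 G4 Eb4
That's a consistent down a 2nd shift per cell, and no other grouping gives one.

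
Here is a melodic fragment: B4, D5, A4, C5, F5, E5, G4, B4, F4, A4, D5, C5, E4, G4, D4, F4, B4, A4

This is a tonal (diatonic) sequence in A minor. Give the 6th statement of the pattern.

F3 A3 E3 G3 C4 B3

Unit = 6 notes; the statements start on B4, G4, E4, moving down a 3rd each time.
Extending down a 3rd: C4 → A3 → F3.
So cell 6 is F3 A3 E3 G3 C4 B3.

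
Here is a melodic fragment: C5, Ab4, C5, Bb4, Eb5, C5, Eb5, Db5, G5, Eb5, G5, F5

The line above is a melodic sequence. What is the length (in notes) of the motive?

There are 12 notes; a 4-note unit gives 3 cells:
C5 Ab4 C5 Bb4 | Eb5 C5 Eb5 Db5 | G5 Eb5 G5 F5
That's a consistent up a 3rd shift per cell, and no other grouping gives one.

4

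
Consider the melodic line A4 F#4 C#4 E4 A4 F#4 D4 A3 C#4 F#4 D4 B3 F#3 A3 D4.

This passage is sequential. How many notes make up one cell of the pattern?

15 notes total. Splitting into 3 groups of 5:
A4 F#4 C#4 E4 A4 | F#4 D4 A3 C#4 F#4 | D4 B3 F#3 A3 D4
Each cell is the previous one down a 3rd — so the unit is 5 notes.

5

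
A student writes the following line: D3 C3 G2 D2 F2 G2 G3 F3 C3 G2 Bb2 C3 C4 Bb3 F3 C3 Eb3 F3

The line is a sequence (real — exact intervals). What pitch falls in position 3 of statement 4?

Bb3

With 6-note cells, note 3 of each statement runs G2, C3, F3.
One more up a 4th gives Bb3.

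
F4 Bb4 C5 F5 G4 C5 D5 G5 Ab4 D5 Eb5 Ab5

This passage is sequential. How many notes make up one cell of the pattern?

12 notes total. Splitting into 3 groups of 4:
F4 Bb4 C5 F5 | G4 C5 D5 G5 | Ab4 D5 Eb5 Ab5
Every group is a transposition up a 2nd of the one before; no shorter unit works.

4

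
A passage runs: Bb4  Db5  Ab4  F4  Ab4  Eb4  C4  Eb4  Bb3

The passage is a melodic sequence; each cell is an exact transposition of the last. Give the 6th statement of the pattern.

A2 C3 G2

Taking 3-note groups, the heads are Bb4, F4, C4: the pattern moves down a 4th.
Carrying on: G3 → D3 → A2.
From A2 the exact shape gives A2 C3 G2.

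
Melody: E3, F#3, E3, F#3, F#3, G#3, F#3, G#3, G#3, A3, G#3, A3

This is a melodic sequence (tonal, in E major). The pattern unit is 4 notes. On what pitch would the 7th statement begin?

Taking 4-note groups, the heads are E3, F#3, G#3: the pattern moves up a 2nd.
Continuing: A3 → B3 → C#4 → D#4. Statement 7 starts on D#4.

D#4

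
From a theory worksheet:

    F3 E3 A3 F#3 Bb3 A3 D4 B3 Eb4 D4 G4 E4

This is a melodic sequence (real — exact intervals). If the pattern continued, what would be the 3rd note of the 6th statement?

Bb5

Grouping in 4s, the 3rd note of each cell is A3, D4, G4.
Each moves up a 4th. Continuing: C5 → F5 → Bb5.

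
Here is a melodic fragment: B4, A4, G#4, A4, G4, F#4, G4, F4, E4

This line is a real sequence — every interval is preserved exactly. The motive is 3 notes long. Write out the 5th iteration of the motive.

Unit = 3 notes; the statements start on B4, A4, G4, moving down a 2nd each time.
Carrying on: F4 → Eb4.
So cell 5 is Eb4 Db4 C4.

Eb4 Db4 C4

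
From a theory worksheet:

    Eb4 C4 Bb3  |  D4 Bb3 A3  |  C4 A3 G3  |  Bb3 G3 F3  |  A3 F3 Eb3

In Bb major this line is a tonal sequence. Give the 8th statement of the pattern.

Eb3 C3 Bb2

Unit = 3 notes; the statements start on Eb4, D4, C4, Bb3, A3, moving down a 2nd each time.
Carrying on: G3 → F3 → Eb3.
Statement 8 starts on Eb3 and keeps the same diatonic contour: Eb3 C3 Bb2.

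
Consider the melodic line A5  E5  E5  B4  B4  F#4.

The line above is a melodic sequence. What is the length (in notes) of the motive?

There are 6 notes; a 2-note unit gives 3 cells:
A5 E5 | E5 B4 | B4 F#4
That's a consistent down a 4th shift per cell, and no other grouping gives one.

2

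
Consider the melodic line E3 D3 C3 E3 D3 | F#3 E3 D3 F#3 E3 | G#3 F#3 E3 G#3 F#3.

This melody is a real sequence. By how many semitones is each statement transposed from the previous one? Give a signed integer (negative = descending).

2

With a 5-note motive the entries are E3, F#3, G#3, each up a 2nd from the previous.
E3→F#3 is 54 − 52 = 2 semitones.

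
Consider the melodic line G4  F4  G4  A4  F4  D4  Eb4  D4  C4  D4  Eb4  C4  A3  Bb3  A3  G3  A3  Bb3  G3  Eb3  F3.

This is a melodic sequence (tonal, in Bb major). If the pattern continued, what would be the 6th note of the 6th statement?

Grouping in 7s, the 6th note of each cell is D4, A3, Eb3.
Carrying that down a 4th forward: Bb2 → F2 → C2.

C2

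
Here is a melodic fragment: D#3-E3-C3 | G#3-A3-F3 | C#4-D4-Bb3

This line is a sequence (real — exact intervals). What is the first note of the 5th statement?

With a 3-note motive the entries are D#3, G#3, C#4, each up a 4th from the previous.
Extending the heads up a 4th: F#4 → B4.

B4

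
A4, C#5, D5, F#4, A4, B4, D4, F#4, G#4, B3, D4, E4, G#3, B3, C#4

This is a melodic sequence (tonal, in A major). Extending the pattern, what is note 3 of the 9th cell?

With 3-note cells, note 3 of each statement runs D5, B4, G#4, E4, C#4.
Each moves down a 3rd. Continuing: A3 → F#3 → D3 → B2.

B2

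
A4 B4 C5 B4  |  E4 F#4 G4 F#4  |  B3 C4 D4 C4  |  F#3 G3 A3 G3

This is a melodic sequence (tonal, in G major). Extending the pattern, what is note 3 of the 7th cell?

F#2

Grouping in 4s, the 3rd note of each cell is C5, G4, D4, A3.
Extending down a 4th: E3 → B2 → F#2.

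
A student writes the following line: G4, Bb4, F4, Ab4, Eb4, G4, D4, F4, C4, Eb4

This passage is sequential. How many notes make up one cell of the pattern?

2

Try groups of 2 (5 cells in 10 notes):
G4 Bb4 | F4 Ab4 | Eb4 G4 | D4 F4 | C4 Eb4
That's a consistent down a 2nd shift per cell, and no other grouping gives one.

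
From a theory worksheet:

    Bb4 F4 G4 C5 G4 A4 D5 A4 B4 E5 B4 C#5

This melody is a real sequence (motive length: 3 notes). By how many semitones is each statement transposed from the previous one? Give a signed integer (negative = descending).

2

Taking 3-note groups, the heads are Bb4, C5, D5, E5: the pattern moves up a 2nd.
Bb4 to C5 spans +2 semitones.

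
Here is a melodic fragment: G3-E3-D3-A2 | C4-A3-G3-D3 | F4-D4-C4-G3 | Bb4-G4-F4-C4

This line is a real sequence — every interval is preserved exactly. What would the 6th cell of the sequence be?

Ab5 F5 Eb5 Bb4

The 4-note cells begin on G3, C4, F4, Bb4 — each up a 4th from the last.
Continuing the starts: Eb5 → Ab5.
So cell 6 is Ab5 F5 Eb5 Bb4.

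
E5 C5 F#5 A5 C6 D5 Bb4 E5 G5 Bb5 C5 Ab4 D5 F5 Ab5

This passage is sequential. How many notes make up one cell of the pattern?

5

15 notes total. Splitting into 3 groups of 5:
E5 C5 F#5 A5 C6 | D5 Bb4 E5 G5 Bb5 | C5 Ab4 D5 F5 Ab5
That's a consistent down a 2nd shift per cell, and no other grouping gives one.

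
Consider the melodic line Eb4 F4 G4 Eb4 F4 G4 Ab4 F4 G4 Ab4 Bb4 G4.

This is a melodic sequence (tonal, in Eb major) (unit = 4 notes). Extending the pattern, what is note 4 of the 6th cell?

Grouping in 4s, the 4th note of each cell is Eb4, F4, G4.
Extending up a 2nd: Ab4 → Bb4 → C5.

C5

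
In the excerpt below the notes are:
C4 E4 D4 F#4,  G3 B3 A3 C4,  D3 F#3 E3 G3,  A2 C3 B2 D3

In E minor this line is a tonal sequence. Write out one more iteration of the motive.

Unit = 4 notes; the statements start on C4, G3, D3, A2, moving down a 4th each time.
From E2 the diatonic shape gives E2 G2 F#2 A2.

E2 G2 F#2 A2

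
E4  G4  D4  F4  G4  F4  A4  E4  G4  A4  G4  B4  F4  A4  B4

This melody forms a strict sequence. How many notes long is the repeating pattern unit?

5

15 notes total. Splitting into 3 groups of 5:
E4 G4 D4 F4 G4 | F4 A4 E4 G4 A4 | G4 B4 F4 A4 B4
Each cell is the previous one up a 2nd — so the unit is 5 notes.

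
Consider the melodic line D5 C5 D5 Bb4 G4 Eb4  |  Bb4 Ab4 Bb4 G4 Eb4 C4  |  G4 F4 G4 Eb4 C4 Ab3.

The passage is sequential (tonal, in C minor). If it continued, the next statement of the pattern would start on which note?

Eb4

The 6-note cells begin on D5, Bb4, G4 — each down a 3rd from the last.
The next head, down a 3rd from G4, is Eb4.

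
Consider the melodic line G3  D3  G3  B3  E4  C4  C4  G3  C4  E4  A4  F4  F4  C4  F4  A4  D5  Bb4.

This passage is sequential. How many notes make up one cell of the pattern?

6

18 notes total. Splitting into 3 groups of 6:
G3 D3 G3 B3 E4 C4 | C4 G3 C4 E4 A4 F4 | F4 C4 F4 A4 D5 Bb4
That's a consistent up a 4th shift per cell, and no other grouping gives one.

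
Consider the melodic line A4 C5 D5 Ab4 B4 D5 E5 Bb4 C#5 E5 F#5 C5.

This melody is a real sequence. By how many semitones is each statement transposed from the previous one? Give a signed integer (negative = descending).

2

Unit = 4 notes; the statements start on A4, B4, C#5, moving up a 2nd each time.
A4→B4 is 71 − 69 = 2 semitones.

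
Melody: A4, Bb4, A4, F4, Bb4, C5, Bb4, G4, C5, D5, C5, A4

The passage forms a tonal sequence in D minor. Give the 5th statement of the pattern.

Taking 4-note groups, the heads are A4, Bb4, C5: the pattern moves up a 2nd.
Carrying on: D5 → E5.
Statement 5 starts on E5 and keeps the same diatonic contour: E5 F5 E5 C5.

E5 F5 E5 C5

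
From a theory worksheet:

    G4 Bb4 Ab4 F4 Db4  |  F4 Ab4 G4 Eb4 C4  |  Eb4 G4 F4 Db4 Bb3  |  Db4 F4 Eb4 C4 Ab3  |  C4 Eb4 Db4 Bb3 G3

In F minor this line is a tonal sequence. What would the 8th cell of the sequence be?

G3 Bb3 Ab3 F3 Db3

With a 5-note motive the entries are G4, F4, Eb4, Db4, C4, each down a 2nd from the previous.
Extending down a 2nd: Bb3 → Ab3 → G3.
So cell 8 is G3 Bb3 Ab3 F3 Db3.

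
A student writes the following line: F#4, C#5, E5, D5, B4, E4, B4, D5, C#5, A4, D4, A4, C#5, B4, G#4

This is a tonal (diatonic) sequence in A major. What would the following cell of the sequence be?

Taking 5-note groups, the heads are F#4, E4, D4: the pattern moves down a 2nd.
So cell 4 is C#4 G#4 B4 A4 F#4.

C#4 G#4 B4 A4 F#4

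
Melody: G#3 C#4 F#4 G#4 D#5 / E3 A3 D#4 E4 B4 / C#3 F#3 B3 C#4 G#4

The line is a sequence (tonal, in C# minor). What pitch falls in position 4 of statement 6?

D#3

With 5-note cells, note 4 of each statement runs G#4, E4, C#4.
Each moves down a 3rd. Continuing: A3 → F#3 → D#3.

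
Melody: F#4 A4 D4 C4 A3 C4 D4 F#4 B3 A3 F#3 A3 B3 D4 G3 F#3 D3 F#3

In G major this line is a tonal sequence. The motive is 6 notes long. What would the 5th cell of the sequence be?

E3 G3 C3 B2 G2 B2

Unit = 6 notes; the statements start on F#4, D4, B3, moving down a 3rd each time.
Extending down a 3rd: G3 → E3.
From E3 the diatonic shape gives E3 G3 C3 B2 G2 B2.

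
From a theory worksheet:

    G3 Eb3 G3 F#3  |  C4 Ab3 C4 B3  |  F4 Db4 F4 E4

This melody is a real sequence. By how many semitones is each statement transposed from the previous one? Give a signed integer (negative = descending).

5

With a 4-note motive the entries are G3, C4, F4, each up a 4th from the previous.
Counting half-steps from G3 to C4: 5.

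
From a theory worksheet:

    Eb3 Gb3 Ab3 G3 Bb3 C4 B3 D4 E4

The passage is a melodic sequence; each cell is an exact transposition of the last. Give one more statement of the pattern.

The 3-note cells begin on Eb3, G3, B3 — each up a 3rd from the last.
Statement 4 starts on D#4 and keeps the same exact contour: D#4 F#4 G#4.

D#4 F#4 G#4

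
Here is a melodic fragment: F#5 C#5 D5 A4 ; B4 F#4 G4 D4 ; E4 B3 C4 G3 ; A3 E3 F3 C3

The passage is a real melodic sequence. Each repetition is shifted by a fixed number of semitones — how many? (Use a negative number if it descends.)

The 4-note cells begin on F#5, B4, E4, A3 — each down a 5th from the last.
Counting half-steps from F#5 to B4: -7.

-7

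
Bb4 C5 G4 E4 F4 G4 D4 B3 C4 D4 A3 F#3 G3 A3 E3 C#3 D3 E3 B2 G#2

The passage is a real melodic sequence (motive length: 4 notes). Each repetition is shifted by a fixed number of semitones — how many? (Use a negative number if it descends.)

-5

With a 4-note motive the entries are Bb4, F4, C4, G3, D3, each down a 4th from the previous.
Counting half-steps from Bb4 to F4: -5.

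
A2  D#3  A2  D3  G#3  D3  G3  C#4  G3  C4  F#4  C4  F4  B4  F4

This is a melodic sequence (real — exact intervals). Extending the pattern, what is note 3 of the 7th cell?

Grouping in 3s, the 3rd note of each cell is A2, D3, G3, C4, F4.
Carrying that up a 4th forward: Bb4 → Eb5.

Eb5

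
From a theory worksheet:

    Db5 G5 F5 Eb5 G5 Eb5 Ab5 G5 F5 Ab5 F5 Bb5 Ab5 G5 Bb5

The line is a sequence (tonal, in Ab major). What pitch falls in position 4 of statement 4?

With 5-note cells, note 4 of each statement runs Eb5, F5, G5.
One more up a 2nd gives Ab5.

Ab5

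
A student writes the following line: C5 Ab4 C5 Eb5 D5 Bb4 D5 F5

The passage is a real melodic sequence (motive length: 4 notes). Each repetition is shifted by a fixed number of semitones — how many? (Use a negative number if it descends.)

Taking 4-note groups, the heads are C5, D5: the pattern moves up a 2nd.
C5 to D5 spans +2 semitones.

2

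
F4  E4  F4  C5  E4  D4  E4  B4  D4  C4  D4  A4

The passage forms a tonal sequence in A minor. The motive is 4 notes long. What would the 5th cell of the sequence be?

With a 4-note motive the entries are F4, E4, D4, each down a 2nd from the previous.
Extending down a 2nd: C4 → B3.
So cell 5 is B3 A3 B3 F4.

B3 A3 B3 F4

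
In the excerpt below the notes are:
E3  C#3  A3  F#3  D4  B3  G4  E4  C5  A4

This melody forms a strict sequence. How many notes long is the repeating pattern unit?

10 notes total. Splitting into 5 groups of 2:
E3 C#3 | A3 F#3 | D4 B3 | G4 E4 | C5 A4
That's a consistent up a 4th shift per cell, and no other grouping gives one.

2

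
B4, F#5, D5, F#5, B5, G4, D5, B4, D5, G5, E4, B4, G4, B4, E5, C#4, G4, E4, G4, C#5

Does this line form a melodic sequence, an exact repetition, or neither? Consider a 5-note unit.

Each 5-note cell is the previous one transposed down a 3rd.

sequence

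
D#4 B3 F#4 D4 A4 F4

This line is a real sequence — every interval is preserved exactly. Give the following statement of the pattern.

C5 Ab4

Taking 2-note groups, the heads are D#4, F#4, A4: the pattern moves up a 3rd.
Statement 4 starts on C5 and keeps the same exact contour: C5 Ab4.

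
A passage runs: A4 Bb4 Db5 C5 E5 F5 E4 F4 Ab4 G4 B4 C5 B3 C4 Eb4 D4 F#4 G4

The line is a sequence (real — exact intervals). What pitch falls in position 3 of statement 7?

G2

With 6-note cells, note 3 of each statement runs Db5, Ab4, Eb4.
Each moves down a 4th. Continuing: Bb3 → F3 → C3 → G2.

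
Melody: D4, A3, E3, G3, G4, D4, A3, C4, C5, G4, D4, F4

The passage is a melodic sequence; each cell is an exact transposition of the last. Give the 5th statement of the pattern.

The 4-note cells begin on D4, G4, C5 — each up a 4th from the last.
Extending up a 4th: F5 → Bb5.
From Bb5 the exact shape gives Bb5 F5 C5 Eb5.

Bb5 F5 C5 Eb5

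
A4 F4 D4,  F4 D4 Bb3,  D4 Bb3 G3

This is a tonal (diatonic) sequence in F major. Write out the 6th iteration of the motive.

Taking 3-note groups, the heads are A4, F4, D4: the pattern moves down a 3rd.
Continuing the starts: Bb3 → G3 → E3.
So cell 6 is E3 C3 A2.

E3 C3 A2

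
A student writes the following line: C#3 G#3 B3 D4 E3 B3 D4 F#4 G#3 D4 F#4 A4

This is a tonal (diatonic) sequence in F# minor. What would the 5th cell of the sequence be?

D4 A4 C#5 E5

The 4-note cells begin on C#3, E3, G#3 — each up a 3rd from the last.
Continuing the starts: B3 → D4.
From D4 the diatonic shape gives D4 A4 C#5 E5.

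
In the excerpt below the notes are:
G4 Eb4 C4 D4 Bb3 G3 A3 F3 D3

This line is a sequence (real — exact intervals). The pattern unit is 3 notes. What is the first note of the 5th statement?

With a 3-note motive the entries are G4, D4, A3, each down a 4th from the previous.
Continuing: E3 → B2. Statement 5 starts on B2.

B2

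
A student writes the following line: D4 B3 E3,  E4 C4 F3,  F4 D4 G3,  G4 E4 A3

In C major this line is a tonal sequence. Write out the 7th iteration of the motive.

C5 A4 D4

Unit = 3 notes; the statements start on D4, E4, F4, G4, moving up a 2nd each time.
Carrying on: A4 → B4 → C5.
Statement 7 starts on C5 and keeps the same diatonic contour: C5 A4 D4.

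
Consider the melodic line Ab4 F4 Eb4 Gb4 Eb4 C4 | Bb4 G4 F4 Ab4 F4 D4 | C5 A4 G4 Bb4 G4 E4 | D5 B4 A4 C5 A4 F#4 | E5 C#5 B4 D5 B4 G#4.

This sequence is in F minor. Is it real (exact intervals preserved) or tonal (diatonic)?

Each cell has the same semitone pattern (-3, -2, 3, -3, -3) — intervals are preserved exactly.
And Gb4 lies outside F minor, so the sequence is real rather than tonal.

real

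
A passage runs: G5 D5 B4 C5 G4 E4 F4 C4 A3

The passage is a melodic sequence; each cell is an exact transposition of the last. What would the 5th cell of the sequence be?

Eb3 Bb2 G2

With a 3-note motive the entries are G5, C5, F4, each down a 5th from the previous.
Extending down a 5th: Bb3 → Eb3.
Statement 5 starts on Eb3 and keeps the same exact contour: Eb3 Bb2 G2.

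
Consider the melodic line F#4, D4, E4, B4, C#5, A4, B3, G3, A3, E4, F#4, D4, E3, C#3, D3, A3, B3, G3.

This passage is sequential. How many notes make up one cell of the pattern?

6

Try groups of 6 (3 cells in 18 notes):
F#4 D4 E4 B4 C#5 A4 | B3 G3 A3 E4 F#4 D4 | E3 C#3 D3 A3 B3 G3
That's a consistent down a 5th shift per cell, and no other grouping gives one.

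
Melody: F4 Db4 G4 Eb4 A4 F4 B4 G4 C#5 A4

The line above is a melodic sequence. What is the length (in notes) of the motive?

There are 10 notes; a 2-note unit gives 5 cells:
F4 Db4 | G4 Eb4 | A4 F4 | B4 G4 | C#5 A4
Every group is a transposition up a 2nd of the one before; no shorter unit works.

2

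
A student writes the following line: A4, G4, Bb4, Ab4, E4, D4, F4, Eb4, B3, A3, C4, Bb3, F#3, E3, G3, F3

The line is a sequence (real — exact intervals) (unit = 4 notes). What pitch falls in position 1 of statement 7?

With 4-note cells, note 1 of each statement runs A4, E4, B3, F#3.
Each moves down a 4th. Continuing: C#3 → G#2 → D#2.

D#2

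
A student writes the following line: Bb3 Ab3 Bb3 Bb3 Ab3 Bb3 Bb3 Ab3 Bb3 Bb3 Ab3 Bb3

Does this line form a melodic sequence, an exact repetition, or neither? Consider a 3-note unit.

repetition

Each 3-note cell is identical (Bb3 Ab3 Bb3), restated at the same pitch.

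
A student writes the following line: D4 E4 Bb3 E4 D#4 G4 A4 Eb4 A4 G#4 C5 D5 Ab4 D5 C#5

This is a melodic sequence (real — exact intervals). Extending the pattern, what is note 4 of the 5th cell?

With 5-note cells, note 4 of each statement runs E4, A4, D5.
Extending up a 4th: G5 → C6.

C6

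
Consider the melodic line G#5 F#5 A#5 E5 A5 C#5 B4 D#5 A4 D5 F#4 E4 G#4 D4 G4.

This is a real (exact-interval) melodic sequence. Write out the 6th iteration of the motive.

The 5-note cells begin on G#5, C#5, F#4 — each down a 5th from the last.
Extending down a 5th: B3 → E3 → A2.
From A2 the exact shape gives A2 G2 B2 F2 Bb2.

A2 G2 B2 F2 Bb2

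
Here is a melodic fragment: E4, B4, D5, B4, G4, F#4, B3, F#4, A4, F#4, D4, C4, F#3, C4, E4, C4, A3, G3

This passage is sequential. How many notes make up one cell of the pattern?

6

There are 18 notes; a 6-note unit gives 3 cells:
E4 B4 D5 B4 G4 F#4 | B3 F#4 A4 F#4 D4 C4 | F#3 C4 E4 C4 A3 G3
Each cell is the previous one down a 4th — so the unit is 6 notes.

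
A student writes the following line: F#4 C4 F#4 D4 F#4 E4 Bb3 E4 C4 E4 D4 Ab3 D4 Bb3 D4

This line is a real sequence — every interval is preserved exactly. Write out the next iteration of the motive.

Taking 5-note groups, the heads are F#4, E4, D4: the pattern moves down a 2nd.
So cell 4 is C4 Gb3 C4 Ab3 C4.

C4 Gb3 C4 Ab3 C4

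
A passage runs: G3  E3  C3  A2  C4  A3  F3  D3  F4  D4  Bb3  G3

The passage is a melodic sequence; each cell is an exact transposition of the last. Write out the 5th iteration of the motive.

Eb5 C5 Ab4 F4

With a 4-note motive the entries are G3, C4, F4, each up a 4th from the previous.
Carrying on: Bb4 → Eb5.
Statement 5 starts on Eb5 and keeps the same exact contour: Eb5 C5 Ab4 F4.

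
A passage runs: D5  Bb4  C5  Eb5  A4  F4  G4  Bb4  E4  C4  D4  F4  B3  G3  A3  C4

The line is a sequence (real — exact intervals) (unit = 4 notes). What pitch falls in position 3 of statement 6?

With 4-note cells, note 3 of each statement runs C5, G4, D4, A3.
Carrying that down a 4th forward: E3 → B2.

B2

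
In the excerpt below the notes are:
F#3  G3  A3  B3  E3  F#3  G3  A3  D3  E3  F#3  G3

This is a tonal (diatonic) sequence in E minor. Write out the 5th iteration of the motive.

Taking 4-note groups, the heads are F#3, E3, D3: the pattern moves down a 2nd.
Carrying on: C3 → B2.
Statement 5 starts on B2 and keeps the same diatonic contour: B2 C3 D3 E3.

B2 C3 D3 E3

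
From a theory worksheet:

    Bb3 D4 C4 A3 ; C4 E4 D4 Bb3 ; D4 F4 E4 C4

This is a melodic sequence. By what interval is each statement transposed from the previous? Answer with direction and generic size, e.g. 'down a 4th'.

The 4-note cells begin on Bb3, C4, D4 — each up a 2nd from the last.
From Bb3 to C4: up a 2nd.

up a 2nd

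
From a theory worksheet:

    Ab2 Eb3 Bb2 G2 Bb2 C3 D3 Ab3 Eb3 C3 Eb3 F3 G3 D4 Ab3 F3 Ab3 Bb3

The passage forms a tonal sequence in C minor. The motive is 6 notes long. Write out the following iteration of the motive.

C4 G4 D4 Bb3 D4 Eb4

With a 6-note motive the entries are Ab2, D3, G3, each up a 4th from the previous.
Statement 4 starts on C4 and keeps the same diatonic contour: C4 G4 D4 Bb3 D4 Eb4.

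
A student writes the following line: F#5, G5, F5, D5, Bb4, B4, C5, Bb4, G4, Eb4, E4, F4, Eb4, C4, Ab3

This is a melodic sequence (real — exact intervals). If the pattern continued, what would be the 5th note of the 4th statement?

Db3

With 5-note cells, note 5 of each statement runs Bb4, Eb4, Ab3.
From Ab3, down a 5th gives Db3.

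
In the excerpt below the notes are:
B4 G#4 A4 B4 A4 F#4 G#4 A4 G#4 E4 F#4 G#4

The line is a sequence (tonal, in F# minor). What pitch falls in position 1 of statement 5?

E4

The unit is 4 notes. Position-1 pitches of the 3 shown cells: B4, A4, G#4.
Each moves down a 2nd. Continuing: F#4 → E4.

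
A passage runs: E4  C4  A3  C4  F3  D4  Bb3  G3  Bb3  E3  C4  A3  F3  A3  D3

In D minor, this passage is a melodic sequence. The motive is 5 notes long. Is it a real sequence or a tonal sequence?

tonal

Every note is diatonic to D minor.
Cell 1 has -7 semitones from note 4 to 5, but cell 2 has -6 — the interval quality changes while the contour stays the same, which is the hallmark of a tonal sequence.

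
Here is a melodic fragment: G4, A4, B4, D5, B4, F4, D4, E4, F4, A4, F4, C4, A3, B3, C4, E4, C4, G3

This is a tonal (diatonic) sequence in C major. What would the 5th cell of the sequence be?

B2 C3 D3 F3 D3 A2

Unit = 6 notes; the statements start on G4, D4, A3, moving down a 4th each time.
Extending down a 4th: E3 → B2.
Statement 5 starts on B2 and keeps the same diatonic contour: B2 C3 D3 F3 D3 A2.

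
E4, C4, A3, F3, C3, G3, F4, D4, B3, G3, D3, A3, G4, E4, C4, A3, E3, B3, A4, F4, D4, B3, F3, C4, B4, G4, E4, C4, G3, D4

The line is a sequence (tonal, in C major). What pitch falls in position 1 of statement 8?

E5

The unit is 6 notes. Position-1 pitches of the 5 shown cells: E4, F4, G4, A4, B4.
Each moves up a 2nd. Continuing: C5 → D5 → E5.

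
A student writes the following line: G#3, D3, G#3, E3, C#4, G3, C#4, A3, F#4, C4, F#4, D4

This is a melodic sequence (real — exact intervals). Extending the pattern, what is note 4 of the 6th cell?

F5

Grouping in 4s, the 4th note of each cell is E3, A3, D4.
Each moves up a 4th. Continuing: G4 → C5 → F5.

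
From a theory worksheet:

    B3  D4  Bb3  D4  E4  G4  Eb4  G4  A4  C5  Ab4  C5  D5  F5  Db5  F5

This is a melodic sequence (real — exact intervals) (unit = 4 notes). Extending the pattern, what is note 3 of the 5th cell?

With 4-note cells, note 3 of each statement runs Bb3, Eb4, Ab4, Db5.
One more up a 4th gives Gb5.

Gb5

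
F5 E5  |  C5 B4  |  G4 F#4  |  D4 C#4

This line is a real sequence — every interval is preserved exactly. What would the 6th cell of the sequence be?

The 2-note cells begin on F5, C5, G4, D4 — each down a 4th from the last.
Extending down a 4th: A3 → E3.
Statement 6 starts on E3 and keeps the same exact contour: E3 D#3.

E3 D#3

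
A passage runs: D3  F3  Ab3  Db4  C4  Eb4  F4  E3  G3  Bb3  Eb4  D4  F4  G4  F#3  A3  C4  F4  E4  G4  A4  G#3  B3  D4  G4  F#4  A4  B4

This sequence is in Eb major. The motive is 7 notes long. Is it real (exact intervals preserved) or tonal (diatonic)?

Each cell has the same semitone pattern (3, 3, 5, -1, 3, 2) — intervals are preserved exactly.
And Db4 lies outside Eb major, so the sequence is real rather than tonal.

real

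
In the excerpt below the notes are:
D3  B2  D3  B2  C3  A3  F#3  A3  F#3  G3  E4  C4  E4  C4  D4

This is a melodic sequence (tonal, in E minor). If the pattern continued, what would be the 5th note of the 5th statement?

E5

The unit is 5 notes. Position-5 pitches of the 3 shown cells: C3, G3, D4.
Each moves up a 5th. Continuing: A4 → E5.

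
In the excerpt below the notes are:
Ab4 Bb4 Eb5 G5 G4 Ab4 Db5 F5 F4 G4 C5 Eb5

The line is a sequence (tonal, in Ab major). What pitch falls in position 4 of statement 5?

Grouping in 4s, the 4th note of each cell is G5, F5, Eb5.
Carrying that down a 2nd forward: Db5 → C5.

C5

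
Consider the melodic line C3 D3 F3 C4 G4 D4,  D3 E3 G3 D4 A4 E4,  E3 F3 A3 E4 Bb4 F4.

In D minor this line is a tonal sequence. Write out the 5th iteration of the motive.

G3 A3 C4 G4 D5 A4

Taking 6-note groups, the heads are C3, D3, E3: the pattern moves up a 2nd.
Carrying on: F3 → G3.
From G3 the diatonic shape gives G3 A3 C4 G4 D5 A4.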